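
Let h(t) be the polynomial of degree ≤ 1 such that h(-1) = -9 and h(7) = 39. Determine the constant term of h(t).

-3

Write h(t) = at + b. Substituting each data point gives a linear system:
  -a + b = -9
  7a + b = 39
Solving the system yields a = 6, b = -3.
So h(t) = 6t - 3.
The constant term is -3.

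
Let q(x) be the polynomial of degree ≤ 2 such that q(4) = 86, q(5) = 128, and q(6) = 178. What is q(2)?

26

Using the Lagrange interpolation formula with nodes 4, 5, 6:
  L_0(x) = (x - 5)(x - 6) / 2
  L_1(x) = (x - 4)(x - 6) / -1
  L_2(x) = (x - 4)(x - 5) / 2
Then q(x) = 86·L_0(x) + 128·L_1(x) + 178·L_2(x).
Expanding and collecting terms gives q(x) = 4x^2 + 6x - 2.
Evaluating at x = 2: q(2) = 26.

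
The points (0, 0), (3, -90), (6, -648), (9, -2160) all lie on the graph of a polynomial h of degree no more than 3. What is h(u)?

Write h(u) = au^3 + bu^2 + cu + d. Substituting each data point gives a linear system:
  d = 0
  27a + 9b + 3c + d = -90
  216a + 36b + 6c + d = -648
  729a + 81b + 9c + d = -2160
Solving the system yields a = -3, b = 1, c = -6, d = 0.
So h(u) = -3u^3 + u^2 - 6u.
Check: h(9) = -2160. ✓

h(u) = -3u^3 + u^2 - 6u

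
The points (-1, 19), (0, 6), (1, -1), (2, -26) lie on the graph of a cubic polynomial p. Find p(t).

Write p(t) = at^3 + bt^2 + ct + d. Substituting each data point gives a linear system:
  -a + b - c + d = 19
  d = 6
  a + b + c + d = -1
  8a + 4b + 2c + d = -26
Solving the system yields a = -4, b = 3, c = -6, d = 6.
So p(t) = -4t^3 + 3t^2 - 6t + 6.
Check: p(-1) = 19. ✓

p(t) = -4t^3 + 3t^2 - 6t + 6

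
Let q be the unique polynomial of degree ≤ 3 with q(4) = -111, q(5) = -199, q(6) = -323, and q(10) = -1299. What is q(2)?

Write q(t) = at^3 + bt^2 + ct + d. Substituting each data point gives a linear system:
  64a + 16b + 4c + d = -111
  125a + 25b + 5c + d = -199
  216a + 36b + 6c + d = -323
  1000a + 100b + 10c + d = -1299
Solving the system yields a = -1, b = -3, c = 0, d = 1.
So q(t) = -t^3 - 3t^2 + 1.
Then q(2) = -19.

-19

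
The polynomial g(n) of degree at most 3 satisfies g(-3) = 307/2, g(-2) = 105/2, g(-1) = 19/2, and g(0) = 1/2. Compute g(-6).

Using the Lagrange interpolation formula with nodes -3, -2, -1, 0:
  L_0(n) = (n + 2)(n + 1)n / -6
  L_1(n) = (n + 3)(n + 1)n / 2
  L_2(n) = (n + 3)(n + 2)n / -2
  L_3(n) = (n + 3)(n + 2)(n + 1) / 6
Then g(n) = 307/2·L_0(n) + 105/2·L_1(n) + 19/2·L_2(n) + 1/2·L_3(n).
Expanding and collecting terms gives g(n) = -4n^3 + 5n^2 + 1/2.
Evaluating at n = -6: g(-6) = 2089/2.

2089/2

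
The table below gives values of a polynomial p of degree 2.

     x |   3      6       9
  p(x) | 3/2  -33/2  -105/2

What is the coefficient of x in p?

3

Write p(x) = ax^2 + bx + c. Substituting each data point gives a linear system:
  9a + 3b + c = 3/2
  36a + 6b + c = -33/2
  81a + 9b + c = -105/2
Solving the system yields a = -1, b = 3, c = 3/2.
So p(x) = -x^2 + 3x + 3/2.
The coefficient of x is 3.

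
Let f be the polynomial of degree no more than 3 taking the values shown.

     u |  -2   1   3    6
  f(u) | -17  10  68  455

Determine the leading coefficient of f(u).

Write f(u) = au^3 + bu^2 + cu + d. Substituting each data point gives a linear system:
  -8a + 4b - 2c + d = -17
  a + b + c + d = 10
  27a + 9b + 3c + d = 68
  216a + 36b + 6c + d = 455
Solving the system yields a = 2, b = 0, c = 3, d = 5.
So f(u) = 2u^3 + 3u + 5.
The leading coefficient is 2.

2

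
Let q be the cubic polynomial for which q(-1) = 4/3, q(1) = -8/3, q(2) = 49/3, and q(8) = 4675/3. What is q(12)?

Using the Lagrange interpolation formula with nodes -1, 1, 2, 8:
  L_0(t) = (t - 1)(t - 2)(t - 8) / -54
  L_1(t) = (t + 1)(t - 2)(t - 8) / 14
  L_2(t) = (t + 1)(t - 1)(t - 8) / -18
  L_3(t) = (t + 1)(t - 1)(t - 2) / 378
Then q(t) = 4/3·L_0(t) - 8/3·L_1(t) + 49/3·L_2(t) + 4675/3·L_3(t).
Expanding and collecting terms gives q(t) = 3t^3 + t^2 - 5t - 5/3.
Evaluating at t = 12: q(12) = 15799/3.

15799/3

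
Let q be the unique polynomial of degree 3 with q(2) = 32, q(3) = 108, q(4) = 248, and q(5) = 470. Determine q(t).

q(t) = 3t^3 + 5t^2 - 6t

Write q(t) = at^3 + bt^2 + ct + d. Substituting each data point gives a linear system:
  8a + 4b + 2c + d = 32
  27a + 9b + 3c + d = 108
  64a + 16b + 4c + d = 248
  125a + 25b + 5c + d = 470
Solving the system yields a = 3, b = 5, c = -6, d = 0.
So q(t) = 3t³ + 5t² - 6t.
Check: q(5) = 470. ✓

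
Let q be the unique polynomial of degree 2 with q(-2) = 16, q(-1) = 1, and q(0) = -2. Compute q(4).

Using the Lagrange interpolation formula with nodes -2, -1, 0:
  L_0(n) = (n + 1)n / 2
  L_1(n) = (n + 2)n / -1
  L_2(n) = (n + 2)(n + 1) / 2
Then q(n) = 16·L_0(n) + 1·L_1(n) - 2·L_2(n).
Expanding and collecting terms gives q(n) = 6n^2 + 3n - 2.
Evaluating at n = 4: q(4) = 106.

106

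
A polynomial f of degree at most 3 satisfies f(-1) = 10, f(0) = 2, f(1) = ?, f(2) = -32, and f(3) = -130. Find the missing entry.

On equispaced nodes a degree-3 polynomial has vanishing fourth forward difference, so
  f(-1) - 4·f(0) + 6·f(1) - 4·f(2) + f(3) = 0.
Substituting the known values and solving for f(1):
  6·f(1) = 0
  f(1) = 0.

0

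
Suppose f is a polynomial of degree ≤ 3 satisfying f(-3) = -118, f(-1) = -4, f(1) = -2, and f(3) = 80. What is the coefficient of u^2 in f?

-2

Write f(u) = au^3 + bu^2 + cu + d. Substituting each data point gives a linear system:
  -27a + 9b - 3c + d = -118
  -a + b - c + d = -4
  a + b + c + d = -2
  27a + 9b + 3c + d = 80
Solving the system yields a = 4, b = -2, c = -3, d = -1.
So f(u) = 4u³ - 2u² - 3u - 1.
The coefficient of u^2 is -2.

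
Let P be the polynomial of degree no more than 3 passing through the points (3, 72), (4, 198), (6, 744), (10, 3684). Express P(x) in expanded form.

P(x) = 4x^3 - 3x^2 - x - 6

Write P(x) = ax^3 + bx^2 + cx + d. Substituting each data point gives a linear system:
  27a + 9b + 3c + d = 72
  64a + 16b + 4c + d = 198
  216a + 36b + 6c + d = 744
  1000a + 100b + 10c + d = 3684
Solving the system yields a = 4, b = -3, c = -1, d = -6.
So P(x) = 4x³ - 3x² - x - 6.
Check: P(6) = 744. ✓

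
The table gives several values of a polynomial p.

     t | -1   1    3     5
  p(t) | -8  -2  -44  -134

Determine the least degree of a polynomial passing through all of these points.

2

Forward differences of the values at t = -1, 1, 3, 5:
  p  : -8  -2  -44  -134
  Δ  : 6  -42  -90
  Δ^2: -48  -48
  Δ^3: 0
The second differences are constant (-48) and nonzero, while all higher differences vanish, so the minimal degree is 2.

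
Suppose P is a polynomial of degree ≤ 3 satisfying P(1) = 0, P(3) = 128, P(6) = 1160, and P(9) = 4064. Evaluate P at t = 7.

Write P(t) = at^3 + bt^2 + ct + d. Substituting each data point gives a linear system:
  a + b + c + d = 0
  27a + 9b + 3c + d = 128
  216a + 36b + 6c + d = 1160
  729a + 81b + 9c + d = 4064
Solving the system yields a = 6, b = -4, c = 2, d = -4.
So P(t) = 6t^3 - 4t^2 + 2t - 4.
Then P(7) = 1872.

1872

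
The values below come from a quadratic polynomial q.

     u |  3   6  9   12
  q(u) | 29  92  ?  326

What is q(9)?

191

On equispaced nodes a degree-2 polynomial has vanishing third forward difference, so
  - q(3) + 3·q(6) - 3·q(9) + q(12) = 0.
Substituting the known values and solving for q(9):
  -3·q(9) = -573
  q(9) = 191.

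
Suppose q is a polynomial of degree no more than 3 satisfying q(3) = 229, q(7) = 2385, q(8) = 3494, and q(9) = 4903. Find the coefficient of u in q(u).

Write q(u) = au^3 + bu^2 + cu + d. Substituting each data point gives a linear system:
  27a + 9b + 3c + d = 229
  343a + 49b + 7c + d = 2385
  512a + 64b + 8c + d = 3494
  729a + 81b + 9c + d = 4903
Solving the system yields a = 6, b = 6, c = 5, d = -2.
So q(u) = 6u^3 + 6u^2 + 5u - 2.
The coefficient of u is 5.

5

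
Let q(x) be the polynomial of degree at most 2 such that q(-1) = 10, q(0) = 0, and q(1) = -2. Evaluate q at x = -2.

28

Using the Lagrange interpolation formula with nodes -1, 0, 1:
  L_0(x) = x(x - 1) / 2
  L_1(x) = (x + 1)(x - 1) / -1
  L_2(x) = (x + 1)x / 2
Then q(x) = 10·L_0(x) + 0·L_1(x) - 2·L_2(x).
Expanding and collecting terms gives q(x) = 4x² - 6x.
Evaluating at x = -2: q(-2) = 28.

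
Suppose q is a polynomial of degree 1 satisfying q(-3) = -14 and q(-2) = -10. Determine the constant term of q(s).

-2

Write q(s) = as + b. Substituting each data point gives a linear system:
  -3a + b = -14
  -2a + b = -10
Solving the system yields a = 4, b = -2.
So q(s) = 4s - 2.
The constant term is -2.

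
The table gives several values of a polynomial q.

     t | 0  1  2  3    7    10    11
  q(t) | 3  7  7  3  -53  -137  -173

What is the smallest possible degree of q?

2

Divided differences on the nodes 0, 1, 2, 3, 7, 10, 11:
  order 0: 3  7  7  3  -53  -137  -173
  order 1: 4  0  -4  -14  -28  -36
  order 2: -2  -2  -2  -2  -2
  order 3: 0  0  0  0
  order 4: 0  0  0
  order 5: 0  0
  order 6: 0
The order-2 divided differences are all -2 (nonzero) and every higher order vanishes, so the data lies on a polynomial of degree exactly 2.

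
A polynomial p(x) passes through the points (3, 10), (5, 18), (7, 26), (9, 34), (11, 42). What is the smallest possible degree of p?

1

Forward differences of the values at x = 3, 5, 7, 9, 11:
  p  : 10  18  26  34  42
  Δ  : 8  8  8  8
  Δ^2: 0  0  0
  Δ^3: 0  0
  Δ^4: 0
The first differences are constant (8) and nonzero, while all higher differences vanish, so the minimal degree is 1.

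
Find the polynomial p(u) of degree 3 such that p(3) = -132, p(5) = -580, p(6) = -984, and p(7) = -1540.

p(u) = -4u^3 - 4u^2 + 4u

Write p(u) = au^3 + bu^2 + cu + d. Substituting each data point gives a linear system:
  27a + 9b + 3c + d = -132
  125a + 25b + 5c + d = -580
  216a + 36b + 6c + d = -984
  343a + 49b + 7c + d = -1540
Solving the system yields a = -4, b = -4, c = 4, d = 0.
So p(u) = -4u³ - 4u² + 4u.
Check: p(3) = -132. ✓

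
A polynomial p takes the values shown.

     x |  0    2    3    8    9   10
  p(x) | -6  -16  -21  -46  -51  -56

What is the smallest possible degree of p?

1

Divided differences on the nodes 0, 2, 3, 8, 9, 10:
  order 0: -6  -16  -21  -46  -51  -56
  order 1: -5  -5  -5  -5  -5
  order 2: 0  0  0  0
  order 3: 0  0  0
  order 4: 0  0
  order 5: 0
The order-1 divided differences are all -5 (nonzero) and every higher order vanishes, so the data lies on a polynomial of degree exactly 1.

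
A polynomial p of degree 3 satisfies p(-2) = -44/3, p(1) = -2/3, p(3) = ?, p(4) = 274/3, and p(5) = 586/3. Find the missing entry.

The 4 known points determine the degree-3 polynomial uniquely.
Write p(x) = ax^3 + bx^2 + cx + d. Substituting each data point gives a linear system:
  -8a + 4b - 2c + d = -44/3
  a + b + c + d = -2/3
  64a + 16b + 4c + d = 274/3
  125a + 25b + 5c + d = 586/3
Solving the system yields a = 2, b = -5/3, c = -3, d = 2.
So p(x) = 2x³ - (5/3)x² - 3x + 2.
Then p(3) = 32.

32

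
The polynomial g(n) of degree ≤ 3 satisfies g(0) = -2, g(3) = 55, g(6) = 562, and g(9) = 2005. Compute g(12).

4870

Write g(n) = an^3 + bn^2 + cn + d. Substituting each data point gives a linear system:
  d = -2
  27a + 9b + 3c + d = 55
  216a + 36b + 6c + d = 562
  729a + 81b + 9c + d = 2005
Solving the system yields a = 3, b = -2, c = -2, d = -2.
So g(n) = 3n^3 - 2n^2 - 2n - 2.
Then g(12) = 4870.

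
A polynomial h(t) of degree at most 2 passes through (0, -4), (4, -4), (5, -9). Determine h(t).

Using the Lagrange interpolation formula with nodes 0, 4, 5:
  L_0(t) = (t - 4)(t - 5) / 20
  L_1(t) = t(t - 5) / -4
  L_2(t) = t(t - 4) / 5
Then h(t) = -4·L_0(t) - 4·L_1(t) - 9·L_2(t).
Expanding and collecting terms gives h(t) = -t² + 4t - 4.
Check: h(4) = -4. ✓

h(t) = -t^2 + 4t - 4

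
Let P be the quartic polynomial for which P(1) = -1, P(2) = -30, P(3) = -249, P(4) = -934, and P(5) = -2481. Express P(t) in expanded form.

Write P(t) = at^4 + bt^3 + ct^2 + dt + e. Substituting each data point gives a linear system:
  a + b + c + d + e = -1
  16a + 8b + 4c + 2d + e = -30
  81a + 27b + 9c + 3d + e = -249
  256a + 64b + 16c + 4d + e = -934
  625a + 125b + 25c + 5d + e = -2481
Solving the system yields a = -5, b = 4, c = 6, d = 0, e = -6.
So P(t) = -5t^4 + 4t^3 + 6t^2 - 6.
Check: P(5) = -2481. ✓

P(t) = -5t^4 + 4t^3 + 6t^2 - 6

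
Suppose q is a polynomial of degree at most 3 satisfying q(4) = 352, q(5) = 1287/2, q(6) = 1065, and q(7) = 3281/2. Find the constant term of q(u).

6

Write q(u) = au^3 + bu^2 + cu + d. Substituting each data point gives a linear system:
  64a + 16b + 4c + d = 352
  125a + 25b + 5c + d = 1287/2
  216a + 36b + 6c + d = 1065
  343a + 49b + 7c + d = 3281/2
Solving the system yields a = 4, b = 5, c = 5/2, d = 6.
So q(u) = 4u^3 + 5u^2 + (5/2)u + 6.
The constant term is 6.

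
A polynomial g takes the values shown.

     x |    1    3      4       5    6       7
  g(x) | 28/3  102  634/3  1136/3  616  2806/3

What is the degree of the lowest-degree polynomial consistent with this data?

3

Divided differences on the nodes 1, 3, 4, 5, 6, 7:
  order 0: 28/3  102  634/3  1136/3  616  2806/3
  order 1: 139/3  328/3  502/3  712/3  958/3
  order 2: 21  29  35  41
  order 3: 2  2  2
  order 4: 0  0
  order 5: 0
The order-3 divided differences are all 2 (nonzero) and every higher order vanishes, so the data lies on a polynomial of degree exactly 3.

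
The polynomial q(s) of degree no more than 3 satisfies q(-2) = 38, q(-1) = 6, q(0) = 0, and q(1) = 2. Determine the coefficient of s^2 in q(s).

4

Write q(s) = as^3 + bs^2 + cs + d. Substituting each data point gives a linear system:
  -8a + 4b - 2c + d = 38
  -a + b - c + d = 6
  d = 0
  a + b + c + d = 2
Solving the system yields a = -3, b = 4, c = 1, d = 0.
So q(s) = -3s³ + 4s² + s.
The coefficient of s^2 is 4.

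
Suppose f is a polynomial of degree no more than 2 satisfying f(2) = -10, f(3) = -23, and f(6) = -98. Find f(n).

f(n) = -3n^2 + 2n - 2

Write f(n) = an^2 + bn + c. Substituting each data point gives a linear system:
  4a + 2b + c = -10
  9a + 3b + c = -23
  36a + 6b + c = -98
Solving the system yields a = -3, b = 2, c = -2.
So f(n) = -3n^2 + 2n - 2.
Check: f(3) = -23. ✓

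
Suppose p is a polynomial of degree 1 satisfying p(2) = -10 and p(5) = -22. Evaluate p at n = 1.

Using the Lagrange interpolation formula with nodes 2, 5:
  L_0(n) = (n - 5) / -3
  L_1(n) = (n - 2) / 3
Then p(n) = -10·L_0(n) - 22·L_1(n).
Expanding and collecting terms gives p(n) = -4n - 2.
Evaluating at n = 1: p(1) = -6.

-6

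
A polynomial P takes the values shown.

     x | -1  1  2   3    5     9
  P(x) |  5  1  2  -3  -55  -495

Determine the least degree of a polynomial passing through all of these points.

Divided differences on the nodes -1, 1, 2, 3, 5, 9:
  order 0: 5  1  2  -3  -55  -495
  order 1: -2  1  -5  -26  -110
  order 2: 1  -3  -7  -14
  order 3: -1  -1  -1
  order 4: 0  0
  order 5: 0
The order-3 divided differences are all -1 (nonzero) and every higher order vanishes, so the data lies on a polynomial of degree exactly 3.

3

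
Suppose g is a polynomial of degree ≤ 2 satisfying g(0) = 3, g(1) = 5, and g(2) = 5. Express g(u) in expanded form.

Write g(u) = au^2 + bu + c. Substituting each data point gives a linear system:
  c = 3
  a + b + c = 5
  4a + 2b + c = 5
Solving the system yields a = -1, b = 3, c = 3.
So g(u) = -u^2 + 3u + 3.
Check: g(2) = 5. ✓

g(u) = -u^2 + 3u + 3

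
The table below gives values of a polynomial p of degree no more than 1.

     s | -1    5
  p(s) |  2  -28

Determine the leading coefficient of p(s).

Write p(s) = as + b. Substituting each data point gives a linear system:
  -a + b = 2
  5a + b = -28
Solving the system yields a = -5, b = -3.
So p(s) = -5s - 3.
The leading coefficient is -5.

-5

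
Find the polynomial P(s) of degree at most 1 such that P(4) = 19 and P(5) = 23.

Using the Lagrange interpolation formula with nodes 4, 5:
  L_0(s) = (s - 5) / -1
  L_1(s) = (s - 4) / 1
Then P(s) = 19·L_0(s) + 23·L_1(s).
Expanding and collecting terms gives P(s) = 4s + 3.
Check: P(5) = 23. ✓

P(s) = 4s + 3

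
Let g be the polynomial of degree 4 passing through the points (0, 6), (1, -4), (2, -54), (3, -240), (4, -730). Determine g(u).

g(u) = -3u^4 + 2u^3 - 5u^2 - 4u + 6

Using the Lagrange interpolation formula with nodes 0, 1, 2, 3, 4:
  L_0(u) = (u - 1)(u - 2)(u - 3)(u - 4) / 24
  L_1(u) = u(u - 2)(u - 3)(u - 4) / -6
  L_2(u) = u(u - 1)(u - 3)(u - 4) / 4
  L_3(u) = u(u - 1)(u - 2)(u - 4) / -6
  L_4(u) = u(u - 1)(u - 2)(u - 3) / 24
Then g(u) = 6·L_0(u) - 4·L_1(u) - 54·L_2(u) - 240·L_3(u) - 730·L_4(u).
Expanding and collecting terms gives g(u) = -3u⁴ + 2u³ - 5u² - 4u + 6.
Check: g(1) = -4. ✓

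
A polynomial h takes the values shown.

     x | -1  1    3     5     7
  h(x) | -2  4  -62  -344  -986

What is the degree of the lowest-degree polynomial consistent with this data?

Forward differences of the values at x = -1, 1, 3, 5, 7:
  h  : -2  4  -62  -344  -986
  Δ  : 6  -66  -282  -642
  Δ^2: -72  -216  -360
  Δ^3: -144  -144
  Δ^4: 0
The third differences are constant (-144) and nonzero, while all higher differences vanish, so the minimal degree is 3.

3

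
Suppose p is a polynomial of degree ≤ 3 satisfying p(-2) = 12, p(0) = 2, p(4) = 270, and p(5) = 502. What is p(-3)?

-10

Write p(s) = as^3 + bs^2 + cs + d. Substituting each data point gives a linear system:
  -8a + 4b - 2c + d = 12
  d = 2
  64a + 16b + 4c + d = 270
  125a + 25b + 5c + d = 502
Solving the system yields a = 3, b = 6, c = -5, d = 2.
So p(s) = 3s^3 + 6s^2 - 5s + 2.
Then p(-3) = -10.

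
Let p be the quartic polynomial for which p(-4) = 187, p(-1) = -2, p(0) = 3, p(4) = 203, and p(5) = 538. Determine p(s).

Write p(s) = as^4 + bs^3 + cs^2 + ds + e. Substituting each data point gives a linear system:
  256a - 64b + 16c - 4d + e = 187
  a - b + c - d + e = -2
  e = 3
  256a + 64b + 16c + 4d + e = 203
  625a + 125b + 25c + 5d + e = 538
Solving the system yields a = 1, b = 0, c = -4, d = 2, e = 3.
So p(s) = s^4 - 4s^2 + 2s + 3.
Check: p(-1) = -2. ✓

p(s) = s^4 - 4s^2 + 2s + 3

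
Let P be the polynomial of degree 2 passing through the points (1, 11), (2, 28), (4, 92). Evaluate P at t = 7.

263

Using the Lagrange interpolation formula with nodes 1, 2, 4:
  L_0(t) = (t - 2)(t - 4) / 3
  L_1(t) = (t - 1)(t - 4) / -2
  L_2(t) = (t - 1)(t - 2) / 6
Then P(t) = 11·L_0(t) + 28·L_1(t) + 92·L_2(t).
Expanding and collecting terms gives P(t) = 5t^2 + 2t + 4.
Evaluating at t = 7: P(7) = 263.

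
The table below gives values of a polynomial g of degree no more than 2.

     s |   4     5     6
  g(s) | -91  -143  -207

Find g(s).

Using the Lagrange interpolation formula with nodes 4, 5, 6:
  L_0(s) = (s - 5)(s - 6) / 2
  L_1(s) = (s - 4)(s - 6) / -1
  L_2(s) = (s - 4)(s - 5) / 2
Then g(s) = -91·L_0(s) - 143·L_1(s) - 207·L_2(s).
Expanding and collecting terms gives g(s) = -6s^2 + 2s - 3.
Check: g(4) = -91. ✓

g(s) = -6s^2 + 2s - 3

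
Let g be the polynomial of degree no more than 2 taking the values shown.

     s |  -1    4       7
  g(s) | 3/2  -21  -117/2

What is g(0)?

Write g(s) = as^2 + bs + c. Substituting each data point gives a linear system:
  a - b + c = 3/2
  16a + 4b + c = -21
  49a + 7b + c = -117/2
Solving the system yields a = -1, b = -3/2, c = 1.
So g(s) = -s^2 - (3/2)s + 1.
Then g(0) = 1.

1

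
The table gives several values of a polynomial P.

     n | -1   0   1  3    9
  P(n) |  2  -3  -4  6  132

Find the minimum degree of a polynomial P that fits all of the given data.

Divided differences on the nodes -1, 0, 1, 3, 9:
  order 0: 2  -3  -4  6  132
  order 1: -5  -1  5  21
  order 2: 2  2  2
  order 3: 0  0
  order 4: 0
The order-2 divided differences are all 2 (nonzero) and every higher order vanishes, so the data lies on a polynomial of degree exactly 2.

2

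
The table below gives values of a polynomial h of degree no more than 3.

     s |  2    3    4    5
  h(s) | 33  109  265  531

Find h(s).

Write h(s) = as^3 + bs^2 + cs + d. Substituting each data point gives a linear system:
  8a + 4b + 2c + d = 33
  27a + 9b + 3c + d = 109
  64a + 16b + 4c + d = 265
  125a + 25b + 5c + d = 531
Solving the system yields a = 5, b = -5, c = 6, d = 1.
So h(s) = 5s^3 - 5s^2 + 6s + 1.
Check: h(5) = 531. ✓

h(s) = 5s^3 - 5s^2 + 6s + 1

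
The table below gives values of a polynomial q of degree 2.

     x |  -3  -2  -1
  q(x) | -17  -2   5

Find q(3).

-47

Using the Lagrange interpolation formula with nodes -3, -2, -1:
  L_0(x) = (x + 2)(x + 1) / 2
  L_1(x) = (x + 3)(x + 1) / -1
  L_2(x) = (x + 3)(x + 2) / 2
Then q(x) = -17·L_0(x) - 2·L_1(x) + 5·L_2(x).
Expanding and collecting terms gives q(x) = -4x² - 5x + 4.
Evaluating at x = 3: q(3) = -47.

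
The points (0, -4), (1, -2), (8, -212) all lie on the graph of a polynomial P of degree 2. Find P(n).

Using the Lagrange interpolation formula with nodes 0, 1, 8:
  L_0(n) = (n - 1)(n - 8) / 8
  L_1(n) = n(n - 8) / -7
  L_2(n) = n(n - 1) / 56
Then P(n) = -4·L_0(n) - 2·L_1(n) - 212·L_2(n).
Expanding and collecting terms gives P(n) = -4n^2 + 6n - 4.
Check: P(8) = -212. ✓

P(n) = -4n^2 + 6n - 4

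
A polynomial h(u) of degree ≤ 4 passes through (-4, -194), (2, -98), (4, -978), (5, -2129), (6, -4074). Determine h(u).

h(u) = -2u^4 - 6u^3 - 5u^2 - 2u + 6

Using the Lagrange interpolation formula with nodes -4, 2, 4, 5, 6:
  L_0(u) = (u - 2)(u - 4)(u - 5)(u - 6) / 4320
  L_1(u) = (u + 4)(u - 4)(u - 5)(u - 6) / -144
  L_2(u) = (u + 4)(u - 2)(u - 5)(u - 6) / 32
  L_3(u) = (u + 4)(u - 2)(u - 4)(u - 6) / -27
  L_4(u) = (u + 4)(u - 2)(u - 4)(u - 5) / 80
Then h(u) = -194·L_0(u) - 98·L_1(u) - 978·L_2(u) - 2129·L_3(u) - 4074·L_4(u).
Expanding and collecting terms gives h(u) = -2u^4 - 6u^3 - 5u^2 - 2u + 6.
Check: h(-4) = -194. ✓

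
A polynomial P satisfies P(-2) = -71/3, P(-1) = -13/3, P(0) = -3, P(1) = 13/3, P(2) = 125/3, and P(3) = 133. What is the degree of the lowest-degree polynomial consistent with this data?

3

Forward differences of the values at t = -2, -1, 0, 1, 2, 3:
  P  : -71/3  -13/3  -3  13/3  125/3  133
  Δ  : 58/3  4/3  22/3  112/3  274/3
  Δ^2: -18  6  30  54
  Δ^3: 24  24  24
  Δ^4: 0  0
  Δ^5: 0
The third differences are constant (24) and nonzero, while all higher differences vanish, so the minimal degree is 3.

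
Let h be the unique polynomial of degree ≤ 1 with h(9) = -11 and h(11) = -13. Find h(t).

h(t) = -t - 2

Write h(t) = at + b. Substituting each data point gives a linear system:
  9a + b = -11
  11a + b = -13
Solving the system yields a = -1, b = -2.
So h(t) = -t - 2.
Check: h(9) = -11. ✓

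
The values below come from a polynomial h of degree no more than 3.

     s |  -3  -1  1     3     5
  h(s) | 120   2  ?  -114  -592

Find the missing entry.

On equispaced nodes a degree-3 polynomial has vanishing fourth forward difference, so
  h(-3) - 4·h(-1) + 6·h(1) - 4·h(3) + h(5) = 0.
Substituting the known values and solving for h(1):
  6·h(1) = 24
  h(1) = 4.

4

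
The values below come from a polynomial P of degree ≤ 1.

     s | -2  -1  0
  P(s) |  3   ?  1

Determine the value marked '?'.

The 2 known points determine the degree-1 polynomial uniquely.
Write P(s) = as + b. Substituting each data point gives a linear system:
  -2a + b = 3
  b = 1
Solving the system yields a = -1, b = 1.
So P(s) = -s + 1.
Then P(-1) = 2.

2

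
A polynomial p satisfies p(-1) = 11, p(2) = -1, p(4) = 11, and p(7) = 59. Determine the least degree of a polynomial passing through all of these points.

2

Divided differences on the nodes -1, 2, 4, 7:
  order 0: 11  -1  11  59
  order 1: -4  6  16
  order 2: 2  2
  order 3: 0
The order-2 divided differences are all 2 (nonzero) and every higher order vanishes, so the data lies on a polynomial of degree exactly 2.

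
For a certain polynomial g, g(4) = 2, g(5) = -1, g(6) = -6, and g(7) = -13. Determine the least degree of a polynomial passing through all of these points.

Forward differences of the values at n = 4, 5, 6, 7:
  g  : 2  -1  -6  -13
  Δ  : -3  -5  -7
  Δ^2: -2  -2
  Δ^3: 0
The second differences are constant (-2) and nonzero, while all higher differences vanish, so the minimal degree is 2.

2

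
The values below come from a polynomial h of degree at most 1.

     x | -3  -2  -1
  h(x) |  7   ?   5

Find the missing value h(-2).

6

The 2 known points determine the degree-1 polynomial uniquely.
Write h(x) = ax + b. Substituting each data point gives a linear system:
  -3a + b = 7
  -a + b = 5
Solving the system yields a = -1, b = 4.
So h(x) = -x + 4.
Then h(-2) = 6.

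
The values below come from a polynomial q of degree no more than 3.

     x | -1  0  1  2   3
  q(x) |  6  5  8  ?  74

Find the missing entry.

27

The 4 known points determine the degree-3 polynomial uniquely.
Write q(x) = ax^3 + bx^2 + cx + d. Substituting each data point gives a linear system:
  -a + b - c + d = 6
  d = 5
  a + b + c + d = 8
  27a + 9b + 3c + d = 74
Solving the system yields a = 2, b = 2, c = -1, d = 5.
So q(x) = 2x³ + 2x² - x + 5.
Then q(2) = 27.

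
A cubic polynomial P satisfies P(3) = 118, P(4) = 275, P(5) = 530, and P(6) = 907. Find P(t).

P(t) = 4t^3 + t^2 + 2t - 5

Write P(t) = at^3 + bt^2 + ct + d. Substituting each data point gives a linear system:
  27a + 9b + 3c + d = 118
  64a + 16b + 4c + d = 275
  125a + 25b + 5c + d = 530
  216a + 36b + 6c + d = 907
Solving the system yields a = 4, b = 1, c = 2, d = -5.
So P(t) = 4t^3 + t^2 + 2t - 5.
Check: P(5) = 530. ✓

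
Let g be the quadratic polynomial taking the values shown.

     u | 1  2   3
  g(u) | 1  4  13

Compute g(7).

Forward differences of the values at u = 1, 2, 3:
  g  : 1  4  13
  Δ  : 3  9
  Δ^2: 6
The second differences are constant, confirming degree 2.
Interpolating (Newton forward form) and evaluating at u = 7 gives g(7) = 109.

109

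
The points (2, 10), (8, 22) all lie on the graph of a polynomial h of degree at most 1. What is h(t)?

Using the Lagrange interpolation formula with nodes 2, 8:
  L_0(t) = (t - 8) / -6
  L_1(t) = (t - 2) / 6
Then h(t) = 10·L_0(t) + 22·L_1(t).
Expanding and collecting terms gives h(t) = 2t + 6.
Check: h(8) = 22. ✓

h(t) = 2t + 6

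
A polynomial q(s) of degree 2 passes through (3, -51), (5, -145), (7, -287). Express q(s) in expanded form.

Using the Lagrange interpolation formula with nodes 3, 5, 7:
  L_0(s) = (s - 5)(s - 7) / 8
  L_1(s) = (s - 3)(s - 7) / -4
  L_2(s) = (s - 3)(s - 5) / 8
Then q(s) = -51·L_0(s) - 145·L_1(s) - 287·L_2(s).
Expanding and collecting terms gives q(s) = -6s^2 + s.
Check: q(7) = -287. ✓

q(s) = -6s^2 + s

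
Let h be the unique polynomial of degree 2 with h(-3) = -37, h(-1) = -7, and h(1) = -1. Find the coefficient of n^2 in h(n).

-3

Write h(n) = an^2 + bn + c. Substituting each data point gives a linear system:
  9a - 3b + c = -37
  a - b + c = -7
  a + b + c = -1
Solving the system yields a = -3, b = 3, c = -1.
So h(n) = -3n^2 + 3n - 1.
The leading coefficient is -3.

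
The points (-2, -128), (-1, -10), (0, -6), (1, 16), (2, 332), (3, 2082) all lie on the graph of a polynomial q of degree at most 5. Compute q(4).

Forward differences of the values at u = -2, -1, 0, 1, 2, 3:
  q  : -128  -10  -6  16  332  2082
  Δ  : 118  4  22  316  1750
  Δ^2: -114  18  294  1434
  Δ^3: 132  276  1140
  Δ^4: 144  864
  Δ^5: 720
The fifth differences are constant, confirming degree 5.
Interpolating (Newton forward form) and evaluating at u = 4 gives q(4) = 7990.

7990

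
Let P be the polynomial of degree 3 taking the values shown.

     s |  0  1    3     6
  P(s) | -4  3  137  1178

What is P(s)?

P(s) = 6s^3 - 4s^2 + 5s - 4

Write P(s) = as^3 + bs^2 + cs + d. Substituting each data point gives a linear system:
  d = -4
  a + b + c + d = 3
  27a + 9b + 3c + d = 137
  216a + 36b + 6c + d = 1178
Solving the system yields a = 6, b = -4, c = 5, d = -4.
So P(s) = 6s^3 - 4s^2 + 5s - 4.
Check: P(0) = -4. ✓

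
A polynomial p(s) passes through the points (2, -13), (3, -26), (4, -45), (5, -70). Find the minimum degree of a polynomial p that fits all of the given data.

2

Forward differences of the values at s = 2, 3, 4, 5:
  p  : -13  -26  -45  -70
  Δ  : -13  -19  -25
  Δ^2: -6  -6
  Δ^3: 0
The second differences are constant (-6) and nonzero, while all higher differences vanish, so the minimal degree is 2.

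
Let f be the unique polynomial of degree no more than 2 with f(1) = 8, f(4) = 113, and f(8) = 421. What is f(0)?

Using the Lagrange interpolation formula with nodes 1, 4, 8:
  L_0(n) = (n - 4)(n - 8) / 21
  L_1(n) = (n - 1)(n - 8) / -12
  L_2(n) = (n - 1)(n - 4) / 28
Then f(n) = 8·L_0(n) + 113·L_1(n) + 421·L_2(n).
Expanding and collecting terms gives f(n) = 6n^2 + 5n - 3.
Evaluating at n = 0: f(0) = -3.

-3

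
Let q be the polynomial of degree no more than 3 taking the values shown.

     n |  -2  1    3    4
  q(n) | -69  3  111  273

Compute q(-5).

-753

Using the Lagrange interpolation formula with nodes -2, 1, 3, 4:
  L_0(n) = (n - 1)(n - 3)(n - 4) / -90
  L_1(n) = (n + 2)(n - 3)(n - 4) / 18
  L_2(n) = (n + 2)(n - 1)(n - 4) / -10
  L_3(n) = (n + 2)(n - 1)(n - 3) / 18
Then q(n) = -69·L_0(n) + 3·L_1(n) + 111·L_2(n) + 273·L_3(n).
Expanding and collecting terms gives q(n) = 5n^3 - 4n^2 + 5n - 3.
Evaluating at n = -5: q(-5) = -753.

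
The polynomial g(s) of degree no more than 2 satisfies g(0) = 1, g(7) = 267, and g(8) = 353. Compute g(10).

Using the Lagrange interpolation formula with nodes 0, 7, 8:
  L_0(s) = (s - 7)(s - 8) / 56
  L_1(s) = s(s - 8) / -7
  L_2(s) = s(s - 7) / 8
Then g(s) = 1·L_0(s) + 267·L_1(s) + 353·L_2(s).
Expanding and collecting terms gives g(s) = 6s² - 4s + 1.
Evaluating at s = 10: g(10) = 561.

561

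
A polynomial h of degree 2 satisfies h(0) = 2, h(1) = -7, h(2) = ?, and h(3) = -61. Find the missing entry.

-28

On equispaced nodes a degree-2 polynomial has vanishing third forward difference, so
  - h(0) + 3·h(1) - 3·h(2) + h(3) = 0.
Substituting the known values and solving for h(2):
  -3·h(2) = 84
  h(2) = -28.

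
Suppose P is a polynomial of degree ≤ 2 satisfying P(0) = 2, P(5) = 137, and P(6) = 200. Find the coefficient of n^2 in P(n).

Write P(n) = an^2 + bn + c. Substituting each data point gives a linear system:
  c = 2
  25a + 5b + c = 137
  36a + 6b + c = 200
Solving the system yields a = 6, b = -3, c = 2.
So P(n) = 6n^2 - 3n + 2.
The leading coefficient is 6.

6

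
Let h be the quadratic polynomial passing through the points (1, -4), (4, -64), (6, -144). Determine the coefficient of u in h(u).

0

Write h(u) = au^2 + bu + c. Substituting each data point gives a linear system:
  a + b + c = -4
  16a + 4b + c = -64
  36a + 6b + c = -144
Solving the system yields a = -4, b = 0, c = 0.
So h(u) = -4u².
The coefficient of u is 0.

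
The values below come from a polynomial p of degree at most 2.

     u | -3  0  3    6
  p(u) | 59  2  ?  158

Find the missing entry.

The 3 known points determine the degree-2 polynomial uniquely.
Write p(u) = au^2 + bu + c. Substituting each data point gives a linear system:
  9a - 3b + c = 59
  c = 2
  36a + 6b + c = 158
Solving the system yields a = 5, b = -4, c = 2.
So p(u) = 5u^2 - 4u + 2.
Then p(3) = 35.

35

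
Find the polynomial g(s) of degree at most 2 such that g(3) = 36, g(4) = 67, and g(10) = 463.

Using the Lagrange interpolation formula with nodes 3, 4, 10:
  L_0(s) = (s - 4)(s - 10) / 7
  L_1(s) = (s - 3)(s - 10) / -6
  L_2(s) = (s - 3)(s - 4) / 42
Then g(s) = 36·L_0(s) + 67·L_1(s) + 463·L_2(s).
Expanding and collecting terms gives g(s) = 5s^2 - 4s + 3.
Check: g(4) = 67. ✓

g(s) = 5s^2 - 4s + 3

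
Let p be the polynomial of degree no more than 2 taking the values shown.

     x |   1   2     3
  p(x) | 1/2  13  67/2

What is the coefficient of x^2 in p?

4

Write p(x) = ax^2 + bx + c. Substituting each data point gives a linear system:
  a + b + c = 1/2
  4a + 2b + c = 13
  9a + 3b + c = 67/2
Solving the system yields a = 4, b = 1/2, c = -4.
So p(x) = 4x² + (1/2)x - 4.
The leading coefficient is 4.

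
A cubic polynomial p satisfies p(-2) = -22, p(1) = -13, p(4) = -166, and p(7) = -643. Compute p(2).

Using the Lagrange interpolation formula with nodes -2, 1, 4, 7:
  L_0(s) = (s - 1)(s - 4)(s - 7) / -162
  L_1(s) = (s + 2)(s - 4)(s - 7) / 54
  L_2(s) = (s + 2)(s - 1)(s - 7) / -54
  L_3(s) = (s + 2)(s - 1)(s - 4) / 162
Then p(s) = -22·L_0(s) - 13·L_1(s) - 166·L_2(s) - 643·L_3(s).
Expanding and collecting terms gives p(s) = -s³ - 6s² - 6.
Evaluating at s = 2: p(2) = -38.

-38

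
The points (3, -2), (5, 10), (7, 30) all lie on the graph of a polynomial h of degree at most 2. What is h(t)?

Write h(t) = at^2 + bt + c. Substituting each data point gives a linear system:
  9a + 3b + c = -2
  25a + 5b + c = 10
  49a + 7b + c = 30
Solving the system yields a = 1, b = -2, c = -5.
So h(t) = t^2 - 2t - 5.
Check: h(7) = 30. ✓

h(t) = t^2 - 2t - 5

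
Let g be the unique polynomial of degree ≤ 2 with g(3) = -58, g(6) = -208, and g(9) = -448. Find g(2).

Forward differences of the values at s = 3, 6, 9:
  g  : -58  -208  -448
  Δ  : -150  -240
  Δ^2: -90
The second differences are constant, confirming degree 2.
Interpolating (Newton forward form) and evaluating at s = 2 gives g(2) = -28.

-28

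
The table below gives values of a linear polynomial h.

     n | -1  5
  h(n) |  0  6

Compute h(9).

Using the Lagrange interpolation formula with nodes -1, 5:
  L_0(n) = (n - 5) / -6
  L_1(n) = (n + 1) / 6
Then h(n) = 0·L_0(n) + 6·L_1(n).
Expanding and collecting terms gives h(n) = n + 1.
Evaluating at n = 9: h(9) = 10.

10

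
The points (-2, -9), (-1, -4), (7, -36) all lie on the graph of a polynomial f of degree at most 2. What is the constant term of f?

-1

Write f(s) = as^2 + bs + c. Substituting each data point gives a linear system:
  4a - 2b + c = -9
  a - b + c = -4
  49a + 7b + c = -36
Solving the system yields a = -1, b = 2, c = -1.
So f(s) = -s^2 + 2s - 1.
The constant term is -1.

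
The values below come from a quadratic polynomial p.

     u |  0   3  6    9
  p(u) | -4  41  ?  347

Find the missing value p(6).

158

The 3 known points determine the degree-2 polynomial uniquely.
Write p(u) = au^2 + bu + c. Substituting each data point gives a linear system:
  c = -4
  9a + 3b + c = 41
  81a + 9b + c = 347
Solving the system yields a = 4, b = 3, c = -4.
So p(u) = 4u^2 + 3u - 4.
Then p(6) = 158.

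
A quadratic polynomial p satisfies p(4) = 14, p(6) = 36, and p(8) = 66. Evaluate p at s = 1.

-4

Using the Lagrange interpolation formula with nodes 4, 6, 8:
  L_0(s) = (s - 6)(s - 8) / 8
  L_1(s) = (s - 4)(s - 8) / -4
  L_2(s) = (s - 4)(s - 6) / 8
Then p(s) = 14·L_0(s) + 36·L_1(s) + 66·L_2(s).
Expanding and collecting terms gives p(s) = s^2 + s - 6.
Evaluating at s = 1: p(1) = -4.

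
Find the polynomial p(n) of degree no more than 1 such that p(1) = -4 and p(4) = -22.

p(n) = -6n + 2

Using the Lagrange interpolation formula with nodes 1, 4:
  L_0(n) = (n - 4) / -3
  L_1(n) = (n - 1) / 3
Then p(n) = -4·L_0(n) - 22·L_1(n).
Expanding and collecting terms gives p(n) = -6n + 2.
Check: p(4) = -22. ✓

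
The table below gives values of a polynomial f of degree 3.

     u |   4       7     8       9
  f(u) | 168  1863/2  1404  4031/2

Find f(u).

Using the Lagrange interpolation formula with nodes 4, 7, 8, 9:
  L_0(u) = (u - 7)(u - 8)(u - 9) / -60
  L_1(u) = (u - 4)(u - 8)(u - 9) / 6
  L_2(u) = (u - 4)(u - 7)(u - 9) / -4
  L_3(u) = (u - 4)(u - 7)(u - 8) / 10
Then f(u) = 168·L_0(u) + 1863/2·L_1(u) + 1404·L_2(u) + 4031/2·L_3(u).
Expanding and collecting terms gives f(u) = 3u^3 - (5/2)u^2 + 3u + 4.
Check: f(9) = 4031/2. ✓

f(u) = 3u^3 - (5/2)u^2 + 3u + 4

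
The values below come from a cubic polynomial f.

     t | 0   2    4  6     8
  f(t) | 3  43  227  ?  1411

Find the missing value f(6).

651

On equispaced nodes a degree-3 polynomial has vanishing fourth forward difference, so
  f(0) - 4·f(2) + 6·f(4) - 4·f(6) + f(8) = 0.
Substituting the known values and solving for f(6):
  -4·f(6) = -2604
  f(6) = 651.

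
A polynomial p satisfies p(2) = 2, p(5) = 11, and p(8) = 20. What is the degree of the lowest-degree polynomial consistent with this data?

1

Forward differences of the values at s = 2, 5, 8:
  p  : 2  11  20
  Δ  : 9  9
  Δ^2: 0
The first differences are constant (9) and nonzero, while all higher differences vanish, so the minimal degree is 1.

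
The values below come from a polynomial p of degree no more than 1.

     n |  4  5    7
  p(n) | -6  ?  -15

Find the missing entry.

-9

The 2 known points determine the degree-1 polynomial uniquely.
Write p(n) = an + b. Substituting each data point gives a linear system:
  4a + b = -6
  7a + b = -15
Solving the system yields a = -3, b = 6.
So p(n) = -3n + 6.
Then p(5) = -9.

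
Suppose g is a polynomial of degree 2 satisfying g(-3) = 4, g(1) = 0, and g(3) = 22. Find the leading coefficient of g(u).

2

Write g(u) = au^2 + bu + c. Substituting each data point gives a linear system:
  9a - 3b + c = 4
  a + b + c = 0
  9a + 3b + c = 22
Solving the system yields a = 2, b = 3, c = -5.
So g(u) = 2u^2 + 3u - 5.
The leading coefficient is 2.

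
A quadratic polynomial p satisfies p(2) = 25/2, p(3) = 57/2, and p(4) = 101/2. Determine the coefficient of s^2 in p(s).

Write p(s) = as^2 + bs + c. Substituting each data point gives a linear system:
  4a + 2b + c = 25/2
  9a + 3b + c = 57/2
  16a + 4b + c = 101/2
Solving the system yields a = 3, b = 1, c = -3/2.
So p(s) = 3s^2 + s - 3/2.
The leading coefficient is 3.

3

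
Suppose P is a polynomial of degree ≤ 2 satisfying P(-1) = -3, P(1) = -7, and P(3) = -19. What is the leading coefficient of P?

-1

Write P(s) = as^2 + bs + c. Substituting each data point gives a linear system:
  a - b + c = -3
  a + b + c = -7
  9a + 3b + c = -19
Solving the system yields a = -1, b = -2, c = -4.
So P(s) = -s² - 2s - 4.
The leading coefficient is -1.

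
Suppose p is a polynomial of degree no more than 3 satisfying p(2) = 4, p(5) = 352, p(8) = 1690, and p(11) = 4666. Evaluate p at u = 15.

Using the Lagrange interpolation formula with nodes 2, 5, 8, 11:
  L_0(u) = (u - 5)(u - 8)(u - 11) / -162
  L_1(u) = (u - 2)(u - 8)(u - 11) / 54
  L_2(u) = (u - 2)(u - 5)(u - 11) / -54
  L_3(u) = (u - 2)(u - 5)(u - 8) / 162
Then p(u) = 4·L_0(u) + 352·L_1(u) + 1690·L_2(u) + 4666·L_3(u).
Expanding and collecting terms gives p(u) = 4u^3 - 5u^2 - 5u + 2.
Evaluating at u = 15: p(15) = 12302.

12302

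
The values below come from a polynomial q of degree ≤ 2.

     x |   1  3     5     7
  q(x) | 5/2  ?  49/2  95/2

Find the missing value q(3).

The 3 known points determine the degree-2 polynomial uniquely.
Write q(x) = ax^2 + bx + c. Substituting each data point gives a linear system:
  a + b + c = 5/2
  25a + 5b + c = 49/2
  49a + 7b + c = 95/2
Solving the system yields a = 1, b = -1/2, c = 2.
So q(x) = x² - (1/2)x + 2.
Then q(3) = 19/2.

19/2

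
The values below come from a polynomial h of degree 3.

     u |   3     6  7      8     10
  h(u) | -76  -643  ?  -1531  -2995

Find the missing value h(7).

-1024

The 4 known points determine the degree-3 polynomial uniquely.
Write h(u) = au^3 + bu^2 + cu + d. Substituting each data point gives a linear system:
  27a + 9b + 3c + d = -76
  216a + 36b + 6c + d = -643
  512a + 64b + 8c + d = -1531
  1000a + 100b + 10c + d = -2995
Solving the system yields a = -3, b = 0, c = 0, d = 5.
So h(u) = -3u³ + 5.
Then h(7) = -1024.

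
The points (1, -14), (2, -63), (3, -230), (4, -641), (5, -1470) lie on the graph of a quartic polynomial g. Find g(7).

-5318

Write g(n) = an^4 + bn^3 + cn^2 + dn + e. Substituting each data point gives a linear system:
  a + b + c + d + e = -14
  16a + 8b + 4c + 2d + e = -63
  81a + 27b + 9c + 3d + e = -230
  256a + 64b + 16c + 4d + e = -641
  625a + 125b + 25c + 5d + e = -1470
Solving the system yields a = -2, b = -1, c = -3, d = -3, e = -5.
So g(n) = -2n^4 - n^3 - 3n^2 - 3n - 5.
Then g(7) = -5318.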